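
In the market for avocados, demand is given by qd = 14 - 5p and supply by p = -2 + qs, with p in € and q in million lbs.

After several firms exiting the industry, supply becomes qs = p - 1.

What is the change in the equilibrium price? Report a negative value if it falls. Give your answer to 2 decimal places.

+0.50

Initially, 14 - 5p = p + 2, so 12 = 6p and p = 2, q = 4.
After the shift, demand is qd = 14 - 5p and supply is qs = p - 1.
New equilibrium: 14 - 5p = p - 1 ⇒ 15 = 6p ⇒ p = 2.5, q = 1.5.
Δp = 2.5 − 2 = +0.50.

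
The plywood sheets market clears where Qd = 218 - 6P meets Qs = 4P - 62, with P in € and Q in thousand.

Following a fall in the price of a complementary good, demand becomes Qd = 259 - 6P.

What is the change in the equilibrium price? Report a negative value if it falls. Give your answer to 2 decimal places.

Original equilibrium: 218 - 6P = 4P - 62 gives 280 = 10P, so P = 28 and Q = 50.
The new curves are Qd = 259 - 6P (demand) and Qs = 4P - 62 (supply).
Equate the new curves: 259 - 6P = 4P - 62, giving 321 = 10P, P = 32.1, Q = 66.4.
ΔP = 32.1 − 28 = +4.10.

+4.10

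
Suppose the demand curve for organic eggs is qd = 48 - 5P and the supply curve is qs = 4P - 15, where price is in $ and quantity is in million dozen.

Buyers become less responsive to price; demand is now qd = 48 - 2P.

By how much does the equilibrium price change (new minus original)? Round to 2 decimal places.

+3.50

Solve the original market: 48 - 5P = 4P - 15, hence P = 7 and q = 13.
The shock moves the curves to qd = 48 - 2P and qs = 4P - 15.
Equate the new curves: 48 - 2P = 4P - 15, giving 63 = 6P, P = 10.5, q = 27.
ΔP = 10.5 − 7 = +3.50.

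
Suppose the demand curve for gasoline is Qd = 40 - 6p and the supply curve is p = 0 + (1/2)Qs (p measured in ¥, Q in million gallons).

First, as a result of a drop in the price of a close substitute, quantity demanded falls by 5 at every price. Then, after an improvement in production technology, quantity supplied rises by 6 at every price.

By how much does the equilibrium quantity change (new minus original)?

+3.25

Original equilibrium: 40 - 6p = 2p gives 40 = 8p, so p = 5 and Q = 10.
After the shift, demand is Qd = 35 - 6p and supply is Qs = 2p + 6.
Clearing the new market: 35 - 6p = 2p + 6, so p = 3.625 and Q = 13.25.
ΔQ = 13.25 − 10 = +3.25.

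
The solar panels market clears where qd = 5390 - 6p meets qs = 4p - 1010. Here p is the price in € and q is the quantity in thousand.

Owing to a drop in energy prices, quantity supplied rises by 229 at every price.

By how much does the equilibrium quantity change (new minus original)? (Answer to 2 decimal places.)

+137.40

Initially, 5390 - 6p = 4p - 1010, so 6400 = 10p and p = 640, q = 1550.
With the change applied: demand qd = 5390 - 6p, supply qs = 4p - 781.
Equate the new curves: 5390 - 6p = 4p - 781, giving 6171 = 10p, p = 617.1, q = 1687.4.
Δq = 1687.4 − 1550 = +137.40.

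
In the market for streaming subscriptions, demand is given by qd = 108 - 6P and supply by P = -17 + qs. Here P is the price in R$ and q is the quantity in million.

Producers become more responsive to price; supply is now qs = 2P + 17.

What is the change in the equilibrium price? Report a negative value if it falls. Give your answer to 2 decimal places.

-1.63

Before the shock: 108 - 6P = P + 17 ⇒ 91 = 7P ⇒ P = 13, q = 30.
With the change applied: demand qd = 108 - 6P, supply qs = 2P + 17.
Setting them equal: 108 - 6P = 2P + 17 → 91 = 8P, so P = 11.375 and q = 39.75.
ΔP = 11.375 − 13 = -1.63.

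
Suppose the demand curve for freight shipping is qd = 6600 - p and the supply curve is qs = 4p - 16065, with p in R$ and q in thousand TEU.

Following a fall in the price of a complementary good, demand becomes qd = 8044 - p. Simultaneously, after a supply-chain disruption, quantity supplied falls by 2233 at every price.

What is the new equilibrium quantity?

Before the shock: 6600 - p = 4p - 16065 ⇒ 22665 = 5p ⇒ p = 4533, q = 2067.
The shock moves the curves to qd = 8044 - p and qs = 4p - 18298.
New equilibrium: 8044 - p = 4p - 18298 ⇒ 26342 = 5p ⇒ p = 5268.4, q = 2775.6.

2775.6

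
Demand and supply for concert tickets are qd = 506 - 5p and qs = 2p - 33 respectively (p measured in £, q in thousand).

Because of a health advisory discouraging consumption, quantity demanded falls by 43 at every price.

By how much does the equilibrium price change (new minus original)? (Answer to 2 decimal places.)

Solve the original market: 506 - 5p = 2p - 33, hence p = 77 and q = 121.
After the shift, demand is qd = 463 - 5p and supply is qs = 2p - 33.
Clearing the new market: 463 - 5p = 2p - 33, so p = 496/7 ≈ 70.8571 and q = 761/7 ≈ 108.7143.
Δp = 70.8571 − 77 = -6.14.

-6.14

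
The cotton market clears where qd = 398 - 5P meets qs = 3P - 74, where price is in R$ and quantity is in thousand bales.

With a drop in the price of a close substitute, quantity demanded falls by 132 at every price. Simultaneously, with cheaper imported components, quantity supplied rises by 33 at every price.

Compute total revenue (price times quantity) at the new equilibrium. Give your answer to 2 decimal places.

2844.55

Before the shock: 398 - 5P = 3P - 74 ⇒ 472 = 8P ⇒ P = 59, q = 103.
With the change applied: demand qd = 266 - 5P, supply qs = 3P - 41.
Equate the new curves: 266 - 5P = 3P - 41, giving 307 = 8P, P = 38.375, q = 74.125.
New expenditure = 38.375 × 74.125 = 2844.55.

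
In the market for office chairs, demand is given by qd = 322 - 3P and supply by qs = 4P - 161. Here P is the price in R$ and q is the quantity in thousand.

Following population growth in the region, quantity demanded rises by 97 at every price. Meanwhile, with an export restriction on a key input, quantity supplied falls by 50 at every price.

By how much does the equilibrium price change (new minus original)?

Before the shock: 322 - 3P = 4P - 161 ⇒ 483 = 7P ⇒ P = 69, q = 115.
With the change applied: demand qd = 419 - 3P, supply qs = 4P - 211.
New equilibrium: 419 - 3P = 4P - 211 ⇒ 630 = 7P ⇒ P = 90, q = 149.
ΔP = 90 − 69 = +21.

+21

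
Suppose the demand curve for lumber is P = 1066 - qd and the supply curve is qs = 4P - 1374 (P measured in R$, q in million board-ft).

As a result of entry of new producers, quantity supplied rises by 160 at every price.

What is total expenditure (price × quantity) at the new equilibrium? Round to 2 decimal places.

Solve the original market: 1066 - P = 4P - 1374, hence P = 488 and q = 578.
The new curves are qd = 1066 - P (demand) and qs = 4P - 1214 (supply).
Clearing the new market: 1066 - P = 4P - 1214, so P = 456 and q = 610.
New expenditure = 456 × 610 = 278160.00.

278160.00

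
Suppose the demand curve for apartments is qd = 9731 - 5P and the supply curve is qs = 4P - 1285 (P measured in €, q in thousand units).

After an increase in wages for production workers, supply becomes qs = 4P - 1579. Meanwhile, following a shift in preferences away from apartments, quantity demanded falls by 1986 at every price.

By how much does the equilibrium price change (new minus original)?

-188

Before the shock: 9731 - 5P = 4P - 1285 ⇒ 11016 = 9P ⇒ P = 1224, q = 3611.
With the change applied: demand qd = 7745 - 5P, supply qs = 4P - 1579.
Setting them equal: 7745 - 5P = 4P - 1579 → 9324 = 9P, so P = 1036 and q = 2565.
ΔP = 1036 − 1224 = -188.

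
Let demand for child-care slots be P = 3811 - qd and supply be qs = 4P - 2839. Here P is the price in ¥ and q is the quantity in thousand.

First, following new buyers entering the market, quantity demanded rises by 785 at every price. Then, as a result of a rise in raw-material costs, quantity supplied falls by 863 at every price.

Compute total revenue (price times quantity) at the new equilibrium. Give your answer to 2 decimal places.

Original equilibrium: 3811 - P = 4P - 2839 gives 6650 = 5P, so P = 1330 and q = 2481.
With the change applied: demand qd = 4596 - P, supply qs = 4P - 3702.
Setting them equal: 4596 - P = 4P - 3702 → 8298 = 5P, so P = 1659.6 and q = 2936.4.
New expenditure = 1659.6 × 2936.4 = 4873249.44.

4873249.44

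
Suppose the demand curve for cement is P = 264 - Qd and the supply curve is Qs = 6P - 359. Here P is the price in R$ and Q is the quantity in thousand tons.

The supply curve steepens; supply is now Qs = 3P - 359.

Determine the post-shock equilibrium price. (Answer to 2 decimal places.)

155.75

Before the shock: 264 - P = 6P - 359 ⇒ 623 = 7P ⇒ P = 89, Q = 175.
After the shift, demand is Qd = 264 - P and supply is Qs = 3P - 359.
New equilibrium: 264 - P = 3P - 359 ⇒ 623 = 4P ⇒ P = 155.75, Q = 108.25.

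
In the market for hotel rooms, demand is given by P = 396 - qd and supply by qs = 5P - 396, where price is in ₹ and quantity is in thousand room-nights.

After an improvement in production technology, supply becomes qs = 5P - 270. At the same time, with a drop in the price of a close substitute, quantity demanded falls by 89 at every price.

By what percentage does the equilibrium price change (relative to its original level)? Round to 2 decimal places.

-27.15

Initially, 396 - P = 5P - 396, so 792 = 6P and P = 132, q = 264.
After the shift, demand is qd = 307 - P and supply is qs = 5P - 270.
Equate the new curves: 307 - P = 5P - 270, giving 577 = 6P, P = 577/6 ≈ 96.1667, q = 1265/6 ≈ 210.8333.
%ΔP = (96.1667 − 132) / 132 × 100 = -27.15%.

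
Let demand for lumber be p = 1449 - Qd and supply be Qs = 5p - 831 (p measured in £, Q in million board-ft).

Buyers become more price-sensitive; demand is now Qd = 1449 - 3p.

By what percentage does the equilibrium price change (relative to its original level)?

Before the shock: 1449 - p = 5p - 831 ⇒ 2280 = 6p ⇒ p = 380, Q = 1069.
The new curves are Qd = 1449 - 3p (demand) and Qs = 5p - 831 (supply).
Clearing the new market: 1449 - 3p = 5p - 831, so p = 285 and Q = 594.
%Δp = (285 − 380) / 380 × 100 = -25%.

-25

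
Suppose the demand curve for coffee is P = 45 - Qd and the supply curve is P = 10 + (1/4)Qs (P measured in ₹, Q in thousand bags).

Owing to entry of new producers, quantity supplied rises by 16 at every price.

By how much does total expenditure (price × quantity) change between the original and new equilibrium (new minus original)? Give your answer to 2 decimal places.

-45.44

Before the shock: 45 - P = 4P - 40 ⇒ 85 = 5P ⇒ P = 17, Q = 28.
The new curves are Qd = 45 - P (demand) and Qs = 4P - 24 (supply).
Clearing the new market: 45 - P = 4P - 24, so P = 13.8 and Q = 31.2.
Expenditure moves from 17×28 = 476 to 13.8×31.2 = 430.56; change = -45.44.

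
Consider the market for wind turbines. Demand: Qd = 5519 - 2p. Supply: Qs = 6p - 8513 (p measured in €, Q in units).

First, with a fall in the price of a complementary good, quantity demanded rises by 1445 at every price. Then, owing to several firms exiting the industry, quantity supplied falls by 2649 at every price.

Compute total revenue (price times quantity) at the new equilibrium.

Solve the original market: 5519 - 2p = 6p - 8513, hence p = 1754 and Q = 2011.
The new curves are Qd = 6964 - 2p (demand) and Qs = 6p - 11162 (supply).
New equilibrium: 6964 - 2p = 6p - 11162 ⇒ 18126 = 8p ⇒ p = 2265.75, Q = 2432.5.
New expenditure = 2265.75 × 2432.5 = 5511436.875.

5511436.875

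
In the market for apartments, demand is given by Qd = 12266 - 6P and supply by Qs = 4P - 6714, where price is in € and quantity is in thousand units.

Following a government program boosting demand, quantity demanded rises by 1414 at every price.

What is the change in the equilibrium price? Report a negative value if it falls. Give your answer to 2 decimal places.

Original equilibrium: 12266 - 6P = 4P - 6714 gives 18980 = 10P, so P = 1898 and Q = 878.
The shock moves the curves to Qd = 13680 - 6P and Qs = 4P - 6714.
Clearing the new market: 13680 - 6P = 4P - 6714, so P = 2039.4 and Q = 1443.6.
ΔP = 2039.4 − 1898 = +141.40.

+141.40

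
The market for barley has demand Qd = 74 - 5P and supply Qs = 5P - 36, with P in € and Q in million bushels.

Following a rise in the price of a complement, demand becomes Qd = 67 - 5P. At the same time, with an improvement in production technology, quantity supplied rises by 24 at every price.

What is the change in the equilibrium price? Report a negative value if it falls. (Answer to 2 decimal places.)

Initially, 74 - 5P = 5P - 36, so 110 = 10P and P = 11, Q = 19.
With the change applied: demand Qd = 67 - 5P, supply Qs = 5P - 12.
Setting them equal: 67 - 5P = 5P - 12 → 79 = 10P, so P = 7.9 and Q = 27.5.
ΔP = 7.9 − 11 = -3.10.

-3.10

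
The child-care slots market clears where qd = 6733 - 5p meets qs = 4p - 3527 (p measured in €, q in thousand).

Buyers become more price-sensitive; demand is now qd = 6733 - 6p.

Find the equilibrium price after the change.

Solve the original market: 6733 - 5p = 4p - 3527, hence p = 1140 and q = 1033.
The shock moves the curves to qd = 6733 - 6p and qs = 4p - 3527.
Setting them equal: 6733 - 6p = 4p - 3527 → 10260 = 10p, so p = 1026 and q = 577.

1026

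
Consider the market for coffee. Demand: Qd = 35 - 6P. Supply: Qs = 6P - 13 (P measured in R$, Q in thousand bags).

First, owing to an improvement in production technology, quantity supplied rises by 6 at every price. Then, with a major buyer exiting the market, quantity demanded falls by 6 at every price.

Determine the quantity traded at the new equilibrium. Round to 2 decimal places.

11.00

Solve the original market: 35 - 6P = 6P - 13, hence P = 4 and Q = 11.
The new curves are Qd = 29 - 6P (demand) and Qs = 6P - 7 (supply).
Setting them equal: 29 - 6P = 6P - 7 → 36 = 12P, so P = 3 and Q = 11.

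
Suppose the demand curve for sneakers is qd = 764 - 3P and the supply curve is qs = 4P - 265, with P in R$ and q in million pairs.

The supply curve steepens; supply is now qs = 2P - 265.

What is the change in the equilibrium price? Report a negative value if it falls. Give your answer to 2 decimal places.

+58.80

Initially, 764 - 3P = 4P - 265, so 1029 = 7P and P = 147, q = 323.
After the shift, demand is qd = 764 - 3P and supply is qs = 2P - 265.
Clearing the new market: 764 - 3P = 2P - 265, so P = 205.8 and q = 146.6.
ΔP = 205.8 − 147 = +58.80.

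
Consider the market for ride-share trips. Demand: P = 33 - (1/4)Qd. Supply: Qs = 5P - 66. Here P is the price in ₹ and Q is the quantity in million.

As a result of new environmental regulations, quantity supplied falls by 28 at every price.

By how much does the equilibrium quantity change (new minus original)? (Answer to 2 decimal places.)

Solve the original market: 132 - 4P = 5P - 66, hence P = 22 and Q = 44.
After the shift, demand is Qd = 132 - 4P and supply is Qs = 5P - 94.
Equate the new curves: 132 - 4P = 5P - 94, giving 226 = 9P, P = 226/9 ≈ 25.1111, Q = 284/9 ≈ 31.5556.
ΔQ = 31.5556 − 44 = -12.44.

-12.44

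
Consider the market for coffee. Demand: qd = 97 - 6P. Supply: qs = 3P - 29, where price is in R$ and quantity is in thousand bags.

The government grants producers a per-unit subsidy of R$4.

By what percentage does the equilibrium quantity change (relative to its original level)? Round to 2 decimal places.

+61.54

Solve the original market: 97 - 6P = 3P - 29, hence P = 14 and q = 13.
Since sellers receive the price plus the subsidy, the effective supply curve becomes qs = 3P - 17.
New equilibrium: 97 - 6P = 3P - 17 ⇒ 114 = 9P ⇒ P = 38/3 ≈ 12.6667, q = 21.
%Δq = (21 − 13) / 13 × 100 = +61.54%.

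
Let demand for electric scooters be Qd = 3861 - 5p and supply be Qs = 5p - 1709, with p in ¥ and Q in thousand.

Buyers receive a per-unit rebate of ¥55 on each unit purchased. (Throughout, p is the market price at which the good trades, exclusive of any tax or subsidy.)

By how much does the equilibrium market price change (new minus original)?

Before the shock: 3861 - 5p = 5p - 1709 ⇒ 5570 = 10p ⇒ p = 557, Q = 1076.
Since buyers' out-of-pocket price is the market price minus the rebate, the effective demand curve becomes Qd = 4136 - 5p.
Setting them equal: 4136 - 5p = 5p - 1709 → 5845 = 10p, so p = 584.5 and Q = 1213.5.
Δp = 584.5 − 557 = +27.5.

+27.5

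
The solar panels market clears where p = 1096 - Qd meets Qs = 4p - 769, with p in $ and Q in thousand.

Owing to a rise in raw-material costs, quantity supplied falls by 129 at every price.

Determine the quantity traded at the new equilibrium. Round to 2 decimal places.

Initially, 1096 - p = 4p - 769, so 1865 = 5p and p = 373, Q = 723.
After the shift, demand is Qd = 1096 - p and supply is Qs = 4p - 898.
Equate the new curves: 1096 - p = 4p - 898, giving 1994 = 5p, p = 398.8, Q = 697.2.

697.20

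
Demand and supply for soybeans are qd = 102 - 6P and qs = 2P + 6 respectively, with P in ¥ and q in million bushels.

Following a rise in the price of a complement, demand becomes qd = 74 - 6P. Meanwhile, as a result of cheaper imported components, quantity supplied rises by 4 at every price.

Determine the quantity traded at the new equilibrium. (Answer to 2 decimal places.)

26.00

Before the shock: 102 - 6P = 2P + 6 ⇒ 96 = 8P ⇒ P = 12, q = 30.
After the shift, demand is qd = 74 - 6P and supply is qs = 2P + 10.
Setting them equal: 74 - 6P = 2P + 10 → 64 = 8P, so P = 8 and q = 26.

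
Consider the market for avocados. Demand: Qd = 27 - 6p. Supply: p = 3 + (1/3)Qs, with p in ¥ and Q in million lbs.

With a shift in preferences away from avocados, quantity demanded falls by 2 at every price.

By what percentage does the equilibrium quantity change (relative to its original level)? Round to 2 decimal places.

Original equilibrium: 27 - 6p = 3p - 9 gives 36 = 9p, so p = 4 and Q = 3.
With the change applied: demand Qd = 25 - 6p, supply Qs = 3p - 9.
Setting them equal: 25 - 6p = 3p - 9 → 34 = 9p, so p = 34/9 ≈ 3.7778 and Q = 7/3 ≈ 2.3333.
%ΔQ = (2.3333 − 3) / 3 × 100 = -22.22%.

-22.22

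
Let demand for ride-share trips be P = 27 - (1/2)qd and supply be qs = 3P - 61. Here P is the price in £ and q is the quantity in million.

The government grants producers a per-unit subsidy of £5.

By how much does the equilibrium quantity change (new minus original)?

Solve the original market: 54 - 2P = 3P - 61, hence P = 23 and q = 8.
Since sellers receive the price plus the subsidy, the effective supply curve becomes qs = 3P - 46.
Clearing the new market: 54 - 2P = 3P - 46, so P = 20 and q = 14.
Δq = 14 − 8 = +6.

+6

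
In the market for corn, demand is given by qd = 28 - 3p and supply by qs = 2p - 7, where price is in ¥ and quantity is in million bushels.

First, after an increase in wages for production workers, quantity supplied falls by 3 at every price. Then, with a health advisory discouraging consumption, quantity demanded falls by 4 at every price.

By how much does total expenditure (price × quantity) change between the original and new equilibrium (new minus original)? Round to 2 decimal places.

-24.52

Solve the original market: 28 - 3p = 2p - 7, hence p = 7 and q = 7.
The new curves are qd = 24 - 3p (demand) and qs = 2p - 10 (supply).
Setting them equal: 24 - 3p = 2p - 10 → 34 = 5p, so p = 6.8 and q = 3.6.
Expenditure moves from 7×7 = 49 to 6.8×3.6 = 24.48; change = -24.52.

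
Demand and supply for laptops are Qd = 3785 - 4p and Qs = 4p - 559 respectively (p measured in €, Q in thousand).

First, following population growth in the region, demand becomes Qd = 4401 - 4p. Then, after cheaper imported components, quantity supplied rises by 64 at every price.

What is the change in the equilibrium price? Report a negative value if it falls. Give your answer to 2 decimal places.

Initially, 3785 - 4p = 4p - 559, so 4344 = 8p and p = 543, Q = 1613.
The new curves are Qd = 4401 - 4p (demand) and Qs = 4p - 495 (supply).
New equilibrium: 4401 - 4p = 4p - 495 ⇒ 4896 = 8p ⇒ p = 612, Q = 1953.
Δp = 612 − 543 = +69.00.

+69.00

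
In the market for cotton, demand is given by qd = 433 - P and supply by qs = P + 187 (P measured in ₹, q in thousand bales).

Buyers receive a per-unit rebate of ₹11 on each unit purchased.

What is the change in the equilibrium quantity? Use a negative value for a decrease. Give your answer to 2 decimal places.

Initially, 433 - P = P + 187, so 246 = 2P and P = 123, q = 310.
Since buyers' out-of-pocket price is the market price minus the rebate, the effective demand curve becomes qd = 444 - P.
Setting them equal: 444 - P = P + 187 → 257 = 2P, so P = 128.5 and q = 315.5.
Δq = 315.5 − 310 = +5.50.

+5.50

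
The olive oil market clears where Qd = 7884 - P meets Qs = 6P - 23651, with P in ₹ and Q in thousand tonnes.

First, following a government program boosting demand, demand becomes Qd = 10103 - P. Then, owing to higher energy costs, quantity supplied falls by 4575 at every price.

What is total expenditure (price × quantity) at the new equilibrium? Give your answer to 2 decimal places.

Before the shock: 7884 - P = 6P - 23651 ⇒ 31535 = 7P ⇒ P = 4505, Q = 3379.
The new curves are Qd = 10103 - P (demand) and Qs = 6P - 28226 (supply).
New equilibrium: 10103 - P = 6P - 28226 ⇒ 38329 = 7P ⇒ P = 38329/7 ≈ 5475.5714, Q = 32392/7 ≈ 4627.4286.
New expenditure = 5475.5714 × 4627.4286 = 25337815.67.

25337815.67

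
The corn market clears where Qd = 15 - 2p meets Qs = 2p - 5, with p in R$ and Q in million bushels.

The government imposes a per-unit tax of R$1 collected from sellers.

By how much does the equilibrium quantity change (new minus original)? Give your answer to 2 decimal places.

Solve the original market: 15 - 2p = 2p - 5, hence p = 5 and Q = 5.
Since sellers keep the price net of the tax, the effective supply curve becomes Qs = 2p - 7.
Equate the new curves: 15 - 2p = 2p - 7, giving 22 = 4p, p = 5.5, Q = 4.
ΔQ = 4 − 5 = -1.00.

-1.00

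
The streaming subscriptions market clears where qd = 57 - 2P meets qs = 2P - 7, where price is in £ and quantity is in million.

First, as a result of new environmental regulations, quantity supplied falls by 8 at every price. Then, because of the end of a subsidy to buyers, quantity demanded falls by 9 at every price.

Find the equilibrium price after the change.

15.75

Initially, 57 - 2P = 2P - 7, so 64 = 4P and P = 16, q = 25.
With the change applied: demand qd = 48 - 2P, supply qs = 2P - 15.
Setting them equal: 48 - 2P = 2P - 15 → 63 = 4P, so P = 15.75 and q = 16.5.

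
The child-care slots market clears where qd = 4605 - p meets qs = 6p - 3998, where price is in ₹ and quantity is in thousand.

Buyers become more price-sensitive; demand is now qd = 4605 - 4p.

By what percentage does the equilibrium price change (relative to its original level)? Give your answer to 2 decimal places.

-30.00

Initially, 4605 - p = 6p - 3998, so 8603 = 7p and p = 1229, q = 3376.
The shock moves the curves to qd = 4605 - 4p and qs = 6p - 3998.
New equilibrium: 4605 - 4p = 6p - 3998 ⇒ 8603 = 10p ⇒ p = 860.3, q = 1163.8.
%Δp = (860.3 − 1229) / 1229 × 100 = -30.00%.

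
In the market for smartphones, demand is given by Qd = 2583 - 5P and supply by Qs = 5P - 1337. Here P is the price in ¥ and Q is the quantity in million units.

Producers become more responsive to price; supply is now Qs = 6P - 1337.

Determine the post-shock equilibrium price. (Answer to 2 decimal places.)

356.36

Solve the original market: 2583 - 5P = 5P - 1337, hence P = 392 and Q = 623.
After the shift, demand is Qd = 2583 - 5P and supply is Qs = 6P - 1337.
Setting them equal: 2583 - 5P = 6P - 1337 → 3920 = 11P, so P = 3920/11 ≈ 356.3636 and Q = 8813/11 ≈ 801.1818.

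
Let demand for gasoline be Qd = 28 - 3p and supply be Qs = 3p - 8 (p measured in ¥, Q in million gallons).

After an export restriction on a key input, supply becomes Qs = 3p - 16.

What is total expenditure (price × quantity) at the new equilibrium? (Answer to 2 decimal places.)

Original equilibrium: 28 - 3p = 3p - 8 gives 36 = 6p, so p = 6 and Q = 10.
With the change applied: demand Qd = 28 - 3p, supply Qs = 3p - 16.
New equilibrium: 28 - 3p = 3p - 16 ⇒ 44 = 6p ⇒ p = 22/3 ≈ 7.3333, Q = 6.
New expenditure = 7.3333 × 6 = 44.00.

44.00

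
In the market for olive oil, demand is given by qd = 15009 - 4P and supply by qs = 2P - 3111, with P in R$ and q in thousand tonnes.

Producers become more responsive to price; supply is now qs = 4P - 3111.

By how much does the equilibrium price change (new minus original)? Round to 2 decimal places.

-755.00

Initially, 15009 - 4P = 2P - 3111, so 18120 = 6P and P = 3020, q = 2929.
With the change applied: demand qd = 15009 - 4P, supply qs = 4P - 3111.
Clearing the new market: 15009 - 4P = 4P - 3111, so P = 2265 and q = 5949.
ΔP = 2265 − 3020 = -755.00.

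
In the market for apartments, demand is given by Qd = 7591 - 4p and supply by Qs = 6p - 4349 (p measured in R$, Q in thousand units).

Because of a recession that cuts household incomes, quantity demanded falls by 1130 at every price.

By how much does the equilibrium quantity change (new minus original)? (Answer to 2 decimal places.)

-678.00

Initially, 7591 - 4p = 6p - 4349, so 11940 = 10p and p = 1194, Q = 2815.
With the change applied: demand Qd = 6461 - 4p, supply Qs = 6p - 4349.
New equilibrium: 6461 - 4p = 6p - 4349 ⇒ 10810 = 10p ⇒ p = 1081, Q = 2137.
ΔQ = 2137 − 2815 = -678.00.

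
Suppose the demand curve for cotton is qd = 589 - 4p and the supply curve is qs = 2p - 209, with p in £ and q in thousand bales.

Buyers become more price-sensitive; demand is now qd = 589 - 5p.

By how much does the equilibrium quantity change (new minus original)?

-38

Solve the original market: 589 - 4p = 2p - 209, hence p = 133 and q = 57.
The shock moves the curves to qd = 589 - 5p and qs = 2p - 209.
Setting them equal: 589 - 5p = 2p - 209 → 798 = 7p, so p = 114 and q = 19.
Δq = 19 − 57 = -38.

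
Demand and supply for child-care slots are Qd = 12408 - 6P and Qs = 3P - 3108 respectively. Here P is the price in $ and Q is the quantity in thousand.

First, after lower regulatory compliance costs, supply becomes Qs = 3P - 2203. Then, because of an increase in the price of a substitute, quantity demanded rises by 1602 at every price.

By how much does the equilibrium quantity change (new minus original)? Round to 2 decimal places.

Initially, 12408 - 6P = 3P - 3108, so 15516 = 9P and P = 1724, Q = 2064.
With the change applied: demand Qd = 14010 - 6P, supply Qs = 3P - 2203.
Equate the new curves: 14010 - 6P = 3P - 2203, giving 16213 = 9P, P = 16213/9 ≈ 1801.4444, Q = 9604/3 ≈ 3201.3333.
ΔQ = 3201.3333 − 2064 = +1137.33.

+1137.33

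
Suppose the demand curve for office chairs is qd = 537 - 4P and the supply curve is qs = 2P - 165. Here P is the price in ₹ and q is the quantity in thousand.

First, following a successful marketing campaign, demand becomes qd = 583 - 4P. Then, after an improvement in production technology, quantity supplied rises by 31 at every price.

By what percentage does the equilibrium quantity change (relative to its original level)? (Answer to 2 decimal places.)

+52.17

Initially, 537 - 4P = 2P - 165, so 702 = 6P and P = 117, q = 69.
The new curves are qd = 583 - 4P (demand) and qs = 2P - 134 (supply).
Equate the new curves: 583 - 4P = 2P - 134, giving 717 = 6P, P = 119.5, q = 105.
%Δq = (105 − 69) / 69 × 100 = +52.17%.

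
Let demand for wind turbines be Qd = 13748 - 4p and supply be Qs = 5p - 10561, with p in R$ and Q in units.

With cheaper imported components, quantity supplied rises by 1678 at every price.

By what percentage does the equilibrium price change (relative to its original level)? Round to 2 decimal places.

Before the shock: 13748 - 4p = 5p - 10561 ⇒ 24309 = 9p ⇒ p = 2701, Q = 2944.
The new curves are Qd = 13748 - 4p (demand) and Qs = 5p - 8883 (supply).
Clearing the new market: 13748 - 4p = 5p - 8883, so p = 22631/9 ≈ 2514.5556 and Q = 33208/9 ≈ 3689.7778.
%Δp = (2514.5556 − 2701) / 2701 × 100 = -6.90%.

-6.90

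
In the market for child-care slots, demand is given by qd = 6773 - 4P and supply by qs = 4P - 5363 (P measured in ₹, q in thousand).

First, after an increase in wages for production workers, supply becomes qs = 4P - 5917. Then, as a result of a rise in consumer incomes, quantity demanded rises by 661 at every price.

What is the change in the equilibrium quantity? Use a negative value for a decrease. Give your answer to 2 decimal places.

Solve the original market: 6773 - 4P = 4P - 5363, hence P = 1517 and q = 705.
With the change applied: demand qd = 7434 - 4P, supply qs = 4P - 5917.
Clearing the new market: 7434 - 4P = 4P - 5917, so P = 1668.875 and q = 758.5.
Δq = 758.5 − 705 = +53.50.

+53.50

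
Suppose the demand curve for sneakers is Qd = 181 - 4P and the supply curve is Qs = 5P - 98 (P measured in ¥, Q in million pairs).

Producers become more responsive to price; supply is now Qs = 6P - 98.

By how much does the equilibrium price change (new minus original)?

Initially, 181 - 4P = 5P - 98, so 279 = 9P and P = 31, Q = 57.
After the shift, demand is Qd = 181 - 4P and supply is Qs = 6P - 98.
New equilibrium: 181 - 4P = 6P - 98 ⇒ 279 = 10P ⇒ P = 27.9, Q = 69.4.
ΔP = 27.9 − 31 = -3.1.

-3.1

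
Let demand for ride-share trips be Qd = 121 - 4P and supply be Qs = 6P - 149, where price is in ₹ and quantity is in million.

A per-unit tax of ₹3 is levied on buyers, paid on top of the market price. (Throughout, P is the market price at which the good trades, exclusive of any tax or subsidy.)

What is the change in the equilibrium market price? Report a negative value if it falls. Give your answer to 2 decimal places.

-1.20

Original equilibrium: 121 - 4P = 6P - 149 gives 270 = 10P, so P = 27 and Q = 13.
Since buyers pay the price plus the tax, the effective demand curve becomes Qd = 109 - 4P.
Setting them equal: 109 - 4P = 6P - 149 → 258 = 10P, so P = 25.8 and Q = 5.8.
ΔP = 25.8 − 27 = -1.20.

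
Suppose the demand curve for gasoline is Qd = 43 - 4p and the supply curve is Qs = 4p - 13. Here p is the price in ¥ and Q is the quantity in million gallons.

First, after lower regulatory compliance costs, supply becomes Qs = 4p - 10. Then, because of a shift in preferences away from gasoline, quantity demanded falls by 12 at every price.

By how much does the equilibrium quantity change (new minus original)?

Initially, 43 - 4p = 4p - 13, so 56 = 8p and p = 7, Q = 15.
The new curves are Qd = 31 - 4p (demand) and Qs = 4p - 10 (supply).
New equilibrium: 31 - 4p = 4p - 10 ⇒ 41 = 8p ⇒ p = 5.125, Q = 10.5.
ΔQ = 10.5 − 15 = -4.5.

-4.5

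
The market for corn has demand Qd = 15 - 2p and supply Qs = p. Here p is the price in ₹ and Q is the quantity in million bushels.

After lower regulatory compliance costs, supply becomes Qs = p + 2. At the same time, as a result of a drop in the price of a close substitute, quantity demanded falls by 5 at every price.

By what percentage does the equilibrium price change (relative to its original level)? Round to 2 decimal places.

Initially, 15 - 2p = p, so 15 = 3p and p = 5, Q = 5.
The shock moves the curves to Qd = 10 - 2p and Qs = p + 2.
Setting them equal: 10 - 2p = p + 2 → 8 = 3p, so p = 8/3 ≈ 2.6667 and Q = 14/3 ≈ 4.6667.
%Δp = (2.6667 − 5) / 5 × 100 = -46.67%.

-46.67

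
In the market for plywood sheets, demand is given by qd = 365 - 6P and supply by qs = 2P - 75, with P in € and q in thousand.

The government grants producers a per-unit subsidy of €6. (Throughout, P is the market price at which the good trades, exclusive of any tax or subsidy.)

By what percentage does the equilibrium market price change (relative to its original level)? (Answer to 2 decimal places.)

-2.73

Solve the original market: 365 - 6P = 2P - 75, hence P = 55 and q = 35.
Since sellers receive the price plus the subsidy, the effective supply curve becomes qs = 2P - 63.
Setting them equal: 365 - 6P = 2P - 63 → 428 = 8P, so P = 53.5 and q = 44.
%ΔP = (53.5 − 55) / 55 × 100 = -2.73%.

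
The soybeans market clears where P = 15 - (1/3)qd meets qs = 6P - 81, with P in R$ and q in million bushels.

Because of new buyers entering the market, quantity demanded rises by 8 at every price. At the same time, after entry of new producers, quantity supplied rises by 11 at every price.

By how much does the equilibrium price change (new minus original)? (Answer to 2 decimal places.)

-0.33

Original equilibrium: 45 - 3P = 6P - 81 gives 126 = 9P, so P = 14 and q = 3.
With the change applied: demand qd = 53 - 3P, supply qs = 6P - 70.
New equilibrium: 53 - 3P = 6P - 70 ⇒ 123 = 9P ⇒ P = 41/3 ≈ 13.6667, q = 12.
ΔP = 13.6667 − 14 = -0.33.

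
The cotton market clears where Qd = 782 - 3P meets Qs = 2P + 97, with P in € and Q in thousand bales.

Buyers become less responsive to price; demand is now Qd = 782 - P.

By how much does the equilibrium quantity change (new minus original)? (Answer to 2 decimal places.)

Initially, 782 - 3P = 2P + 97, so 685 = 5P and P = 137, Q = 371.
The shock moves the curves to Qd = 782 - P and Qs = 2P + 97.
Equate the new curves: 782 - P = 2P + 97, giving 685 = 3P, P = 685/3 ≈ 228.3333, Q = 1661/3 ≈ 553.6667.
ΔQ = 553.6667 − 371 = +182.67.

+182.67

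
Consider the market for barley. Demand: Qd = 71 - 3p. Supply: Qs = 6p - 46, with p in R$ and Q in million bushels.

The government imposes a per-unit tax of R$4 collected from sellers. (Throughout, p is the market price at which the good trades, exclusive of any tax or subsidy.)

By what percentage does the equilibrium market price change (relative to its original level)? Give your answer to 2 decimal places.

+20.51

Original equilibrium: 71 - 3p = 6p - 46 gives 117 = 9p, so p = 13 and Q = 32.
Since sellers keep the price net of the tax, the effective supply curve becomes Qs = 6p - 70.
New equilibrium: 71 - 3p = 6p - 70 ⇒ 141 = 9p ⇒ p = 47/3 ≈ 15.6667, Q = 24.
%Δp = (15.6667 − 13) / 13 × 100 = +20.51%.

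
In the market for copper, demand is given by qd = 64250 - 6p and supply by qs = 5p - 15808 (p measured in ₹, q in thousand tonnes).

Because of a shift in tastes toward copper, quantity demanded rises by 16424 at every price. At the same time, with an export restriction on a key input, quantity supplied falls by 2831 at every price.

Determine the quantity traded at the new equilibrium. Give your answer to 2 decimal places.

Initially, 64250 - 6p = 5p - 15808, so 80058 = 11p and p = 7278, q = 20582.
With the change applied: demand qd = 80674 - 6p, supply qs = 5p - 18639.
Equate the new curves: 80674 - 6p = 5p - 18639, giving 99313 = 11p, p = 99313/11 ≈ 9028.4545, q = 291536/11 ≈ 26503.2727.

26503.27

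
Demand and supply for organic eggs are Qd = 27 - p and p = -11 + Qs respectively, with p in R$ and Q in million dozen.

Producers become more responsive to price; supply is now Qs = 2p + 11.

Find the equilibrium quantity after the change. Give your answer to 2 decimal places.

Initially, 27 - p = p + 11, so 16 = 2p and p = 8, Q = 19.
After the shift, demand is Qd = 27 - p and supply is Qs = 2p + 11.
Setting them equal: 27 - p = 2p + 11 → 16 = 3p, so p = 16/3 ≈ 5.3333 and Q = 65/3 ≈ 21.6667.

21.67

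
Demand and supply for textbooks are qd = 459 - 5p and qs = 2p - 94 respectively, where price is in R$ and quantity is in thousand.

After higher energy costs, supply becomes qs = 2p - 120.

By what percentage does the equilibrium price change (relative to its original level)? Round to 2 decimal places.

+4.70

Before the shock: 459 - 5p = 2p - 94 ⇒ 553 = 7p ⇒ p = 79, q = 64.
The shock moves the curves to qd = 459 - 5p and qs = 2p - 120.
Setting them equal: 459 - 5p = 2p - 120 → 579 = 7p, so p = 579/7 ≈ 82.7143 and q = 318/7 ≈ 45.4286.
%Δp = (82.7143 − 79) / 79 × 100 = +4.70%.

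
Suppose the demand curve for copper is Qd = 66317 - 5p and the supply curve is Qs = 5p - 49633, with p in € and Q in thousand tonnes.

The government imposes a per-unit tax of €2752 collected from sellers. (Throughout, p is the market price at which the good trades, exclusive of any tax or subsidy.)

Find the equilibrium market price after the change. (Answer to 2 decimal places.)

12971.00

Original equilibrium: 66317 - 5p = 5p - 49633 gives 115950 = 10p, so p = 11595 and Q = 8342.
Since sellers keep the price net of the tax, the effective supply curve becomes Qs = 5p - 63393.
New equilibrium: 66317 - 5p = 5p - 63393 ⇒ 129710 = 10p ⇒ p = 12971, Q = 1462.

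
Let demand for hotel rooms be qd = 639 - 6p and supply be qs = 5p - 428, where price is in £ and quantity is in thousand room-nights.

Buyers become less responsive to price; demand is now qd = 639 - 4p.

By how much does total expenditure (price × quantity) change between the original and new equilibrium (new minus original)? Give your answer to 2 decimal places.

+14006.32

Original equilibrium: 639 - 6p = 5p - 428 gives 1067 = 11p, so p = 97 and q = 57.
The new curves are qd = 639 - 4p (demand) and qs = 5p - 428 (supply).
New equilibrium: 639 - 4p = 5p - 428 ⇒ 1067 = 9p ⇒ p = 1067/9 ≈ 118.5556, q = 1483/9 ≈ 164.7778.
Expenditure moves from 97×57 = 5529 to 118.5556×164.7778 = 19535.3210; change = +14006.32.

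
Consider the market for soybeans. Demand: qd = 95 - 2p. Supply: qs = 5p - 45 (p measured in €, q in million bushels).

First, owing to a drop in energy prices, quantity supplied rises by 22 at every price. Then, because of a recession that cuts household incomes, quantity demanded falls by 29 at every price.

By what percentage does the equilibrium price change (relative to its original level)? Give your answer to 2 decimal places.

-36.43

Initially, 95 - 2p = 5p - 45, so 140 = 7p and p = 20, q = 55.
The shock moves the curves to qd = 66 - 2p and qs = 5p - 23.
Setting them equal: 66 - 2p = 5p - 23 → 89 = 7p, so p = 89/7 ≈ 12.7143 and q = 284/7 ≈ 40.5714.
%Δp = (12.7143 − 20) / 20 × 100 = -36.43%.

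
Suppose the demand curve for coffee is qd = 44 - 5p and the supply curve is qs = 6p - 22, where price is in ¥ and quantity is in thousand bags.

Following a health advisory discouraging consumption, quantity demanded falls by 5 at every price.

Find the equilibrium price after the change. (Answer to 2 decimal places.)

Before the shock: 44 - 5p = 6p - 22 ⇒ 66 = 11p ⇒ p = 6, q = 14.
The new curves are qd = 39 - 5p (demand) and qs = 6p - 22 (supply).
New equilibrium: 39 - 5p = 6p - 22 ⇒ 61 = 11p ⇒ p = 61/11 ≈ 5.5455, q = 124/11 ≈ 11.2727.

5.55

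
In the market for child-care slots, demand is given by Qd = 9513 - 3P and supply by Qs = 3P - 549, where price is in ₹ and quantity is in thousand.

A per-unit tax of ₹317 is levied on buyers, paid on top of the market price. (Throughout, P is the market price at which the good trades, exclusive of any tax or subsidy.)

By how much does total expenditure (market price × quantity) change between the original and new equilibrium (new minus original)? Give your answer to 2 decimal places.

Before the shock: 9513 - 3P = 3P - 549 ⇒ 10062 = 6P ⇒ P = 1677, Q = 4482.
Since buyers pay the price plus the tax, the effective demand curve becomes Qd = 8562 - 3P.
Equate the new curves: 8562 - 3P = 3P - 549, giving 9111 = 6P, P = 1518.5, Q = 4006.5.
Expenditure moves from 1677×4482 = 7516314 to 1518.5×4006.5 = 6083870.25; change = -1432443.75.

-1432443.75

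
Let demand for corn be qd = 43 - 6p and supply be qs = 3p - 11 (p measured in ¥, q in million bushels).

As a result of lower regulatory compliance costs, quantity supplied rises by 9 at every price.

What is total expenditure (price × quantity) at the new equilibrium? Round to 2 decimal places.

Initially, 43 - 6p = 3p - 11, so 54 = 9p and p = 6, q = 7.
The new curves are qd = 43 - 6p (demand) and qs = 3p - 2 (supply).
Setting them equal: 43 - 6p = 3p - 2 → 45 = 9p, so p = 5 and q = 13.
New expenditure = 5 × 13 = 65.00.

65.00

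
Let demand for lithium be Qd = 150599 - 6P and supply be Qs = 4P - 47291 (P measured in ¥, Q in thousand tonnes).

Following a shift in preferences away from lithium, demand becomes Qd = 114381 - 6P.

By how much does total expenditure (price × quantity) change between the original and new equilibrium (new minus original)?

-349626116.84

Solve the original market: 150599 - 6P = 4P - 47291, hence P = 19789 and Q = 31865.
With the change applied: demand Qd = 114381 - 6P, supply Qs = 4P - 47291.
Equate the new curves: 114381 - 6P = 4P - 47291, giving 161672 = 10P, P = 16167.2, Q = 17377.8.
Expenditure moves from 19789×31865 = 630576485 to 16167.2×17377.8 = 280950368.16; change = -349626116.84.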